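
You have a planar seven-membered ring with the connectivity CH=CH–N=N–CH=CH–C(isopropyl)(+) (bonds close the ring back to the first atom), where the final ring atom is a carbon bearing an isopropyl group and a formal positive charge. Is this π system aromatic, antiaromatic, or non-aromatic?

All ring atoms are sp² and supply a p orbital to the ring (each doubly-bonded ring atom is sp² with one p-orbital electron; the doubly-bonded nitrogens are pyridine-type — their lone pairs lie in the ring plane, leaving one electron in the p orbital; the carbocation has an empty p orbital); the conjugation is uninterrupted.
Adding the contributions, 3 × 2 = 6 from the double-bond units + 0 from the C(isopropyl)(+) atom = 6.
Since 6 = 4·1 + 2, the ring meets the 4n+2 criterion.

Aromatic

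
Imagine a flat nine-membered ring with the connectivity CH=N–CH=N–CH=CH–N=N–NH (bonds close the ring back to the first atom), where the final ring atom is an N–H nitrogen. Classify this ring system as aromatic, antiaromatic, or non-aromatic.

Aromatic

The p orbitals form a continuous loop: every atom in a ring double bond is sp² and brings one electron to the p orbital; each =N– nitrogen is pyridine-type (lone pair in the sp² plane, one electron in the p orbital); the pyrrole-type nitrogen donates its lone pair from the p orbital. The ring is fully conjugated.
Counting π electrons: 4 × 2 = 8 from the double-bond units + 2 from the NH atom = 10.
10 = 4(2) + 2, which satisfies Hückel's 4n+2 rule.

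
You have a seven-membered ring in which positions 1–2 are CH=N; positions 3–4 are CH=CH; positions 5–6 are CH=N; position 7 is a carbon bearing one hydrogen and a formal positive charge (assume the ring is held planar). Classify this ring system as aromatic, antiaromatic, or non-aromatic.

All ring atoms are sp² and supply a p orbital to the ring (each doubly-bonded ring atom is sp² with one p-orbital electron; each =N– nitrogen is pyridine-type (lone pair in the sp² plane, one electron in the p orbital); the carbocation has an empty p orbital); the conjugation is uninterrupted.
Tallying contributions gives 3 × 2 = 6 from the double-bond units + 0 from the CH(+) atom = 6.
Since 6 = 4·1 + 2, the ring meets the 4n+2 criterion.

Aromatic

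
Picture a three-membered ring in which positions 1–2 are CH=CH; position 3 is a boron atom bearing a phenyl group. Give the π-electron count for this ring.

2

Every ring atom contributes a p orbital perpendicular to the ring (every atom in a ring double bond is sp² and brings one electron to the p orbital; the boron has an empty p orbital), so the π system is cyclic and fully conjugated.
Adding the contributions, 1 × 2 = 2 from the double-bond unit + 0 from the B(phenyl) atom = 2.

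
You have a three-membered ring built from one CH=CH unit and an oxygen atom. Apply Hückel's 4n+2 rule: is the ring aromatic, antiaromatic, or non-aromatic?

Check conjugation: every atom in a ring double bond is sp² and brings one electron to the p orbital; the oxygen donates one lone pair from its p orbital — every position has a p orbital, so the cyclic π system is continuous.
Tallying contributions gives 1 × 2 = 2 from the double-bond unit + 2 from the O atom = 4.
With 4 = 4·1 π electrons, Hückel's rule classifies the planar ring as antiaromatic.
(The species described is oxirene.)

Antiaromatic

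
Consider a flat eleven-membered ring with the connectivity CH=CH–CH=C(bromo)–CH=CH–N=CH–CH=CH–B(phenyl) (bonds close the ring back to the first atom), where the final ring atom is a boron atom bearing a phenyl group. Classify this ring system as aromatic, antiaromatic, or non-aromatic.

Aromatic

All ring atoms are sp² and supply a p orbital to the ring (the double-bond atoms are sp², each contributing one p electron; each sp² =N– keeps its lone pair in-plane and puts one electron into the π system; the boron has an empty p orbital); the conjugation is uninterrupted.
Tallying contributions gives 5 × 2 = 10 from the double-bond units + 0 from the B(phenyl) atom = 10.
That gives a 4n+2 count (10, n = 2).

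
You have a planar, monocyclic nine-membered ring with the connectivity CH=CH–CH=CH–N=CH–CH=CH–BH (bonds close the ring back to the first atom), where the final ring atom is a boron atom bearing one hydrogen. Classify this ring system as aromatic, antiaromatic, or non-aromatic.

Antiaromatic

The p orbitals form a continuous loop: the double-bond atoms are sp², each contributing one p electron; each sp² =N– keeps its lone pair in-plane and puts one electron into the π system; the boron has an empty p orbital. The ring is fully conjugated.
Counting π electrons: 4 × 2 = 8 from the double-bond units + 0 from the BH atom = 8.
A 4n π count (8, n = 2) in a planar conjugated ring means antiaromatic.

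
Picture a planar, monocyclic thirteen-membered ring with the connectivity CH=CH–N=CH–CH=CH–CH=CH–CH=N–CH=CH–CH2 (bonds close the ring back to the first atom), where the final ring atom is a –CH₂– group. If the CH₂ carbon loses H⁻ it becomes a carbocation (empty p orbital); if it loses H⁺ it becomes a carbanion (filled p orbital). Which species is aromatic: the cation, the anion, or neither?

The anion

In both ions every ring atom is sp² and contributes a p orbital, so both rings are fully conjugated.
Cation: 6 × 2 + 0 = 12 π electrons → 4(3), antiaromatic.
Anion: 6 × 2 + 2 = 14 π electrons → 4(3)+2, aromatic.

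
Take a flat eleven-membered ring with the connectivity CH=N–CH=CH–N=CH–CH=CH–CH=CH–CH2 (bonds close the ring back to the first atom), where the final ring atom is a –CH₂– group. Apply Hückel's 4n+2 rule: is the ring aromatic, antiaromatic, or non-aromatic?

Non-aromatic

The CH2 position has four σ bonds — the tetrahedral CH₂ carbon is sp³ and has no p orbital in the ring π system — so the cyclic conjugation is interrupted.
Hückel's rule only applies to fully conjugated rings, so this one is simply non-aromatic.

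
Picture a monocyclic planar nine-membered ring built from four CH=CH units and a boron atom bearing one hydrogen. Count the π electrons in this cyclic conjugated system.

All ring atoms are sp² and supply a p orbital to the ring (each doubly-bonded ring atom is sp² with one p-orbital electron; the boron has an empty p orbital); the conjugation is uninterrupted.
Tallying contributions gives 4 × 2 = 8 from the double-bond units + 0 from the BH atom = 8.

8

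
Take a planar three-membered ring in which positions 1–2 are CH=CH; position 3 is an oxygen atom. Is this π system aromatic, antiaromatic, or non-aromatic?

Antiaromatic

Every ring atom contributes a p orbital perpendicular to the ring (every atom in a ring double bond is sp² and brings one electron to the p orbital; the oxygen donates one lone pair from its p orbital), so the π system is cyclic and fully conjugated.
Tallying contributions gives 1 × 2 = 2 from the double-bond unit + 2 from the O atom = 4.
4 = 4(1); a planar, fully conjugated 4n system is antiaromatic.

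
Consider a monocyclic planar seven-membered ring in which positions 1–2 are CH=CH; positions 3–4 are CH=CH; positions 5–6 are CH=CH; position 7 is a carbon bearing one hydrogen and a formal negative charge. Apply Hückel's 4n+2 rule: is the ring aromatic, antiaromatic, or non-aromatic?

Antiaromatic

Check conjugation: every atom in a ring double bond is sp² and brings one electron to the p orbital; the carbanion's lone pair occupies the p orbital — every position has a p orbital, so the cyclic π system is continuous.
π-electron count: 3 × 2 = 6 from the double-bond units + 2 from the CH(-) atom = 8.
With 8 = 4·2 π electrons, Hückel's rule classifies the planar ring as antiaromatic.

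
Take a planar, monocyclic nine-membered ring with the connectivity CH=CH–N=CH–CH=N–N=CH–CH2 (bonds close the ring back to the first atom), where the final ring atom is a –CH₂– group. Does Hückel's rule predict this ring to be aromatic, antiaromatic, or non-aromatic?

At the CH2 position, the tetrahedral CH₂ carbon is sp³ and has no p orbital in the ring π system; the ring's p-orbital overlap is broken there.
A ring that is not fully conjugated cannot be aromatic or antiaromatic regardless of its π-electron count.

Non-aromatic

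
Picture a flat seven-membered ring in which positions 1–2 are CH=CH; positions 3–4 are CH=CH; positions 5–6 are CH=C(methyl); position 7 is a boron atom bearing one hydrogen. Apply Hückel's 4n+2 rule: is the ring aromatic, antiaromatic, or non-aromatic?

Check conjugation: the double-bond atoms are sp², each contributing one p electron; the boron has an empty p orbital — every position has a p orbital, so the cyclic π system is continuous.
Tallying contributions gives 3 × 2 = 6 from the double-bond units + 0 from the BH atom = 6.
With 6 π electrons (n = 1), the Hückel 4n+2 condition holds.

Aromatic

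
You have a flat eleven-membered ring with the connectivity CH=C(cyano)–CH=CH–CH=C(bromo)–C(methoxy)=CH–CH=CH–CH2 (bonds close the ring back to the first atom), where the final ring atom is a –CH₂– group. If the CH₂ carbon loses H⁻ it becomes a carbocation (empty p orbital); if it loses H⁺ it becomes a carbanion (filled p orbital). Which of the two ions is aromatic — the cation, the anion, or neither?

In both ions every ring atom is sp² and contributes a p orbital, so both rings are fully conjugated.
Cation: 5 × 2 + 0 = 10 π electrons → 4(2)+2, aromatic.
Anion: 5 × 2 + 2 = 12 π electrons → 4(3), antiaromatic.

The cation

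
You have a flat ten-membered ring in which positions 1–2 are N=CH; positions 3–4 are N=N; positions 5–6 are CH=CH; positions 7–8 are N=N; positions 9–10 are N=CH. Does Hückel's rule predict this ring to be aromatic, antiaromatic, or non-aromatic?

Aromatic

Every ring atom contributes a p orbital perpendicular to the ring (each doubly-bonded ring atom is sp² with one p-orbital electron; the doubly-bonded nitrogens are pyridine-type — their lone pairs lie in the ring plane, leaving one electron in the p orbital), so the π system is cyclic and fully conjugated.
Adding the contributions, 5 × 2 = 10 from the 5 double-bond units.
Since 10 = 4·2 + 2, the ring meets the 4n+2 criterion.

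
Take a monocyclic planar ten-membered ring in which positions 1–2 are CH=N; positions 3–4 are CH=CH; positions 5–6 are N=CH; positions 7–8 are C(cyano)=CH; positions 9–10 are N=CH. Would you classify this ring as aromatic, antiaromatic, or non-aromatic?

Aromatic

All ring atoms are sp² and supply a p orbital to the ring (every atom in a ring double bond is sp² and brings one electron to the p orbital; each sp² =N– keeps its lone pair in-plane and puts one electron into the π system); the conjugation is uninterrupted.
Tallying contributions gives 5 × 2 = 10 from the 5 double-bond units.
Since 10 = 4·2 + 2, the ring meets the 4n+2 criterion.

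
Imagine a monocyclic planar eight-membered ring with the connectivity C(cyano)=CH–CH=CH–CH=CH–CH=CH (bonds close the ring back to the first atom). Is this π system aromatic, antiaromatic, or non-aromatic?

Every ring atom contributes a p orbital perpendicular to the ring (the double-bond atoms are sp², each contributing one p electron), so the π system is cyclic and fully conjugated.
Tallying contributions gives 4 × 2 = 8 from the 4 double-bond units.
With 8 = 4·2 π electrons, Hückel's rule classifies the planar ring as antiaromatic.

Antiaromatic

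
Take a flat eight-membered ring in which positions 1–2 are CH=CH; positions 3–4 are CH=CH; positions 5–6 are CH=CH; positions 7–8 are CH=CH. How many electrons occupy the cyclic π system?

Check conjugation: each doubly-bonded ring atom is sp² with one p-orbital electron — every position has a p orbital, so the cyclic π system is continuous.
Counting π electrons: 4 × 2 = 8 from the 4 double-bond units.
(The species described is cyclooctatetraene.)

8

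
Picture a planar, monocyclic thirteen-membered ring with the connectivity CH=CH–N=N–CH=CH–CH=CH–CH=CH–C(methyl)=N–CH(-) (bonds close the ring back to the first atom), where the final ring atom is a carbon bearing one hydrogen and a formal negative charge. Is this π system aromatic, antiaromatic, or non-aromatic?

Aromatic

Every ring atom contributes a p orbital perpendicular to the ring (each doubly-bonded ring atom is sp² with one p-orbital electron; each =N– nitrogen is pyridine-type (lone pair in the sp² plane, one electron in the p orbital); the carbanion's lone pair occupies the p orbital), so the π system is cyclic and fully conjugated.
π-electron count: 6 × 2 = 12 from the double-bond units + 2 from the CH(-) atom = 14.
That gives a 4n+2 count (14, n = 3).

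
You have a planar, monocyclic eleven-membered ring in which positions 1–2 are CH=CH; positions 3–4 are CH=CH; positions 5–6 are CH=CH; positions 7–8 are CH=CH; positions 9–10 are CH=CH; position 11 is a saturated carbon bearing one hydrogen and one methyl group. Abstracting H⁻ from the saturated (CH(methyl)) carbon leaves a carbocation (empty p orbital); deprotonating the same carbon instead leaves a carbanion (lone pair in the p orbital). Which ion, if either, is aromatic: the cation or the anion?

Both ions have a continuous loop of p orbitals — each ring atom is sp².
Cation: 5 × 2 + 0 = 10 π electrons → 4(2)+2, aromatic.
Anion: 5 × 2 + 2 = 12 π electrons → 4(3), antiaromatic.

The cation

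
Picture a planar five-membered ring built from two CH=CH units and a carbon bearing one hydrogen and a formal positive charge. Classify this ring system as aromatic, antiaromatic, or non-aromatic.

The p orbitals form a continuous loop: the double-bond atoms are sp², each contributing one p electron; the carbocation has an empty p orbital. The ring is fully conjugated.
Adding the contributions, 2 × 2 = 4 from the double-bond units + 0 from the CH(+) atom = 4.
4 is a 4n count (n = 1), so the planar conjugated ring is antiaromatic.
(This ring is the cyclopentadienyl cation.)

Antiaromatic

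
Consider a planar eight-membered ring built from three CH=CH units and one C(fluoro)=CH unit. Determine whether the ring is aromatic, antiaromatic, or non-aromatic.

All ring atoms are sp² and supply a p orbital to the ring (every atom in a ring double bond is sp² and brings one electron to the p orbital); the conjugation is uninterrupted.
Adding the contributions, 4 × 2 = 8 from the 4 double-bond units.
8 is a 4n count (n = 2), so the planar conjugated ring is antiaromatic.

Antiaromatic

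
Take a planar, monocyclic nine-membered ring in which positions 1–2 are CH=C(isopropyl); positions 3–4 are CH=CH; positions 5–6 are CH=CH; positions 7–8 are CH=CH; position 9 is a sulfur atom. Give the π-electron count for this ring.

10

All ring atoms are sp² and supply a p orbital to the ring (every atom in a ring double bond is sp² and brings one electron to the p orbital; the sulfur donates one lone pair from its p orbital); the conjugation is uninterrupted.
Tallying contributions gives 4 × 2 = 8 from the double-bond units + 2 from the S atom = 10.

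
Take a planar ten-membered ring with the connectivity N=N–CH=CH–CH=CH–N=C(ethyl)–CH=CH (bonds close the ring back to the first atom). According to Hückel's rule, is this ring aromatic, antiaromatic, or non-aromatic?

Aromatic

All ring atoms are sp² and supply a p orbital to the ring (each doubly-bonded ring atom is sp² with one p-orbital electron; each sp² =N– keeps its lone pair in-plane and puts one electron into the π system); the conjugation is uninterrupted.
Counting π electrons: 5 × 2 = 10 from the 5 double-bond units.
With 10 π electrons (n = 2), the Hückel 4n+2 condition holds.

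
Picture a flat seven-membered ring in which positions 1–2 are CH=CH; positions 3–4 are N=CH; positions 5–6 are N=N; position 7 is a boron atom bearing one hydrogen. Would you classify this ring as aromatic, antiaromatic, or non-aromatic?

Aromatic

All ring atoms are sp² and supply a p orbital to the ring (every atom in a ring double bond is sp² and brings one electron to the p orbital; each sp² =N– keeps its lone pair in-plane and puts one electron into the π system; the boron has an empty p orbital); the conjugation is uninterrupted.
Tallying contributions gives 3 × 2 = 6 from the double-bond units + 0 from the BH atom = 6.
With 6 π electrons (n = 1), the Hückel 4n+2 condition holds.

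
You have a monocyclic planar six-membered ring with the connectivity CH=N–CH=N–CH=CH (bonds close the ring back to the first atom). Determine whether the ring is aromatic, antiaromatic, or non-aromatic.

Aromatic

Every ring atom contributes a p orbital perpendicular to the ring (the double-bond atoms are sp², each contributing one p electron; each sp² =N– keeps its lone pair in-plane and puts one electron into the π system), so the π system is cyclic and fully conjugated.
Counting π electrons: 3 × 2 = 6 from the 3 double-bond units.
That gives a 4n+2 count (6, n = 1).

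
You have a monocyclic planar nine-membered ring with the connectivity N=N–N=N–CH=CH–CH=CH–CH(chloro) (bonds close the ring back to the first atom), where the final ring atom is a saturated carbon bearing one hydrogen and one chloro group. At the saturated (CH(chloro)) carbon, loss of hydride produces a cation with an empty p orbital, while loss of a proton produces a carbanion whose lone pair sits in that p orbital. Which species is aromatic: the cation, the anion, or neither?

The anion

In both ions every ring atom is sp² and contributes a p orbital, so both rings are fully conjugated.
Cation: 4 × 2 + 0 = 8 π electrons → 4(2), antiaromatic.
Anion: 4 × 2 + 2 = 10 π electrons → 4(2)+2, aromatic.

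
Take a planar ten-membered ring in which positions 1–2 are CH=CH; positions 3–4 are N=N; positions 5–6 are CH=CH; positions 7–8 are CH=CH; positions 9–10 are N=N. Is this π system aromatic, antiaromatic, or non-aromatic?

Every ring atom contributes a p orbital perpendicular to the ring (every atom in a ring double bond is sp² and brings one electron to the p orbital; each sp² =N– keeps its lone pair in-plane and puts one electron into the π system), so the π system is cyclic and fully conjugated.
Tallying contributions gives 5 × 2 = 10 from the 5 double-bond units.
Since 10 = 4·2 + 2, the ring meets the 4n+2 criterion.

Aromatic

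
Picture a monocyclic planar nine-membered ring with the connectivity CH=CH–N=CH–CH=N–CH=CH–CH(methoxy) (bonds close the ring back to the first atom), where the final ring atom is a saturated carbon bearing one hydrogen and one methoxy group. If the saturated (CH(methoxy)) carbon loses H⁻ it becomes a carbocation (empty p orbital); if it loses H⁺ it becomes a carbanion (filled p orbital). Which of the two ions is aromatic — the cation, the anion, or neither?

The anion

In both ions every ring atom is sp² and contributes a p orbital, so both rings are fully conjugated.
Cation: 4 × 2 + 0 = 8 π electrons → 4(2), antiaromatic.
Anion: 4 × 2 + 2 = 10 π electrons → 4(2)+2, aromatic.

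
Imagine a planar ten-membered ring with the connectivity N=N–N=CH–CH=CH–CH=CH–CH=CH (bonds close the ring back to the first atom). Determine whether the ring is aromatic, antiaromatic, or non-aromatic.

Aromatic

All ring atoms are sp² and supply a p orbital to the ring (each doubly-bonded ring atom is sp² with one p-orbital electron; each =N– nitrogen is pyridine-type (lone pair in the sp² plane, one electron in the p orbital)); the conjugation is uninterrupted.
π-electron count: 5 × 2 = 10 from the 5 double-bond units.
10 = 4(2) + 2, which satisfies Hückel's 4n+2 rule.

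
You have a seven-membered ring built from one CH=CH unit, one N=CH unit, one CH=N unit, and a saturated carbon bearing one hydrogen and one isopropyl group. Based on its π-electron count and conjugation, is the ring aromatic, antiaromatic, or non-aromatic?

Because that saturated carbon is sp³ and has no p orbital in the ring π system at the CH(isopropyl) position, the π system cannot extend all the way around the ring.
A ring that is not fully conjugated cannot be aromatic or antiaromatic regardless of its π-electron count.

Non-aromatic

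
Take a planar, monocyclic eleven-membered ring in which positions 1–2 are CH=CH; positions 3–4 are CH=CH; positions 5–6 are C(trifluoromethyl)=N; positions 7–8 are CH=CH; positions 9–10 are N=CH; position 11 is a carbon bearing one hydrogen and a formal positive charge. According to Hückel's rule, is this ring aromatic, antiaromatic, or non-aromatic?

The p orbitals form a continuous loop: each doubly-bonded ring atom is sp² with one p-orbital electron; each =N– nitrogen is pyridine-type (lone pair in the sp² plane, one electron in the p orbital); the carbocation has an empty p orbital. The ring is fully conjugated.
Tallying contributions gives 5 × 2 = 10 from the double-bond units + 0 from the CH(+) atom = 10.
That gives a 4n+2 count (10, n = 2).

Aromatic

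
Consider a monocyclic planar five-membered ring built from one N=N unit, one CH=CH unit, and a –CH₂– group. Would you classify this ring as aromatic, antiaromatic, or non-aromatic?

Non-aromatic

Because the tetrahedral CH₂ carbon is sp³ and has no p orbital in the ring π system at the CH2 position, the π system cannot extend all the way around the ring.
A ring that is not fully conjugated cannot be aromatic or antiaromatic regardless of its π-electron count.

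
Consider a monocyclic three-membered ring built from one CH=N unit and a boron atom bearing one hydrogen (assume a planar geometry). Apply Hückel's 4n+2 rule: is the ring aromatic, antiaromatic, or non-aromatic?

Aromatic

Every ring atom contributes a p orbital perpendicular to the ring (every atom in a ring double bond is sp² and brings one electron to the p orbital; each sp² =N– keeps its lone pair in-plane and puts one electron into the π system; the boron has an empty p orbital), so the π system is cyclic and fully conjugated.
Tallying contributions gives 1 × 2 = 2 from the double-bond unit + 0 from the BH atom = 2.
With 2 π electrons (n = 0), the Hückel 4n+2 condition holds.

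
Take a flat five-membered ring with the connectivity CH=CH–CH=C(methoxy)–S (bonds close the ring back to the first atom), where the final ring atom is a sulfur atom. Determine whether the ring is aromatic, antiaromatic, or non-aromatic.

Check conjugation: every atom in a ring double bond is sp² and brings one electron to the p orbital; the sulfur donates one lone pair from its p orbital — every position has a p orbital, so the cyclic π system is continuous.
Adding the contributions, 2 × 2 = 4 from the double-bond units + 2 from the S atom = 6.
With 6 π electrons (n = 1), the Hückel 4n+2 condition holds.

Aromatic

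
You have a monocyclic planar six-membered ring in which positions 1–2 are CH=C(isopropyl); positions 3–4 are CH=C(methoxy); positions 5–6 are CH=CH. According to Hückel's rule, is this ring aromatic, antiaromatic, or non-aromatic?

Aromatic

The p orbitals form a continuous loop: every atom in a ring double bond is sp² and brings one electron to the p orbital. The ring is fully conjugated.
Adding the contributions, 3 × 2 = 6 from the 3 double-bond units.
With 6 π electrons (n = 1), the Hückel 4n+2 condition holds.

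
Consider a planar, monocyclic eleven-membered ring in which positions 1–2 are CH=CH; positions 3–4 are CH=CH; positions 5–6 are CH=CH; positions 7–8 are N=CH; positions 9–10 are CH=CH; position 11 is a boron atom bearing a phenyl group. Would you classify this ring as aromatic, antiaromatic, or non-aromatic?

Aromatic

Every ring atom contributes a p orbital perpendicular to the ring (every atom in a ring double bond is sp² and brings one electron to the p orbital; each =N– nitrogen is pyridine-type (lone pair in the sp² plane, one electron in the p orbital); the boron has an empty p orbital), so the π system is cyclic and fully conjugated.
Adding the contributions, 5 × 2 = 10 from the double-bond units + 0 from the B(phenyl) atom = 10.
With 10 π electrons (n = 2), the Hückel 4n+2 condition holds.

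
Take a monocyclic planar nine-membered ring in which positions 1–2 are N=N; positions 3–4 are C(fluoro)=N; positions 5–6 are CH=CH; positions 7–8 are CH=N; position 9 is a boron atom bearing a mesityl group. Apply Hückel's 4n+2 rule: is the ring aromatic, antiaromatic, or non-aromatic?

Antiaromatic

Every ring atom contributes a p orbital perpendicular to the ring (every atom in a ring double bond is sp² and brings one electron to the p orbital; each =N– nitrogen is pyridine-type (lone pair in the sp² plane, one electron in the p orbital); the boron has an empty p orbital), so the π system is cyclic and fully conjugated.
Adding the contributions, 4 × 2 = 8 from the double-bond units + 0 from the B(mesityl) atom = 8.
8 is a 4n count (n = 2), so the planar conjugated ring is antiaromatic.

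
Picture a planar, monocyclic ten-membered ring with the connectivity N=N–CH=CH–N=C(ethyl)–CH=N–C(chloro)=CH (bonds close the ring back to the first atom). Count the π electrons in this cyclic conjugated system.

10

All ring atoms are sp² and supply a p orbital to the ring (every atom in a ring double bond is sp² and brings one electron to the p orbital; each =N– nitrogen is pyridine-type (lone pair in the sp² plane, one electron in the p orbital)); the conjugation is uninterrupted.
π-electron count: 5 × 2 = 10 from the 5 double-bond units.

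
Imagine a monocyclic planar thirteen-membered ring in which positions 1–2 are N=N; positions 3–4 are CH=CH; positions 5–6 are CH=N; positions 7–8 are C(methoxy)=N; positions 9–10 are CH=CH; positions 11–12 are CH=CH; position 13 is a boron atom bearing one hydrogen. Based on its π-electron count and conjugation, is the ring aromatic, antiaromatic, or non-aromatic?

Antiaromatic

All ring atoms are sp² and supply a p orbital to the ring (the double-bond atoms are sp², each contributing one p electron; the doubly-bonded nitrogens are pyridine-type — their lone pairs lie in the ring plane, leaving one electron in the p orbital; the boron has an empty p orbital); the conjugation is uninterrupted.
Counting π electrons: 6 × 2 = 12 from the double-bond units + 0 from the BH atom = 12.
With 12 = 4·3 π electrons, Hückel's rule classifies the planar ring as antiaromatic.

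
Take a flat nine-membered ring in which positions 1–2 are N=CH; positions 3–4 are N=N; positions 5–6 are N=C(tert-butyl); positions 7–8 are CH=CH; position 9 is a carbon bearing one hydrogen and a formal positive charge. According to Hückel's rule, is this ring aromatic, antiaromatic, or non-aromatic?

Antiaromatic

Every ring atom contributes a p orbital perpendicular to the ring (each doubly-bonded ring atom is sp² with one p-orbital electron; each =N– nitrogen is pyridine-type (lone pair in the sp² plane, one electron in the p orbital); the carbocation has an empty p orbital), so the π system is cyclic and fully conjugated.
π-electron count: 4 × 2 = 8 from the double-bond units + 0 from the CH(+) atom = 8.
8 is a 4n count (n = 2), so the planar conjugated ring is antiaromatic.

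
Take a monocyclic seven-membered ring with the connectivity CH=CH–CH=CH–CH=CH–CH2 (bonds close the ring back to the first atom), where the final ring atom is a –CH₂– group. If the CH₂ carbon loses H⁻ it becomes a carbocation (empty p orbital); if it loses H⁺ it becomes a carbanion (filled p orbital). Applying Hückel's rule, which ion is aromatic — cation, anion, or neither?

Once that carbon is sp², every ring atom has a p orbital and both ions are fully conjugated.
Cation: 3 × 2 + 0 = 6 π electrons → 4(1)+2, aromatic.
Anion: 3 × 2 + 2 = 8 π electrons → 4(2), antiaromatic.

The cation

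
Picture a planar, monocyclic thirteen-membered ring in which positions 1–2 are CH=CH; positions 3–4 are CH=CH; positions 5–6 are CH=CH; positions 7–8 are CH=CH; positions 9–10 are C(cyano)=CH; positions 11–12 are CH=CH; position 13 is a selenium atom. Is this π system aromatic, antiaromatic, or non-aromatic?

Aromatic

All ring atoms are sp² and supply a p orbital to the ring (each doubly-bonded ring atom is sp² with one p-orbital electron; the selenium donates one lone pair from its p orbital); the conjugation is uninterrupted.
Tallying contributions gives 6 × 2 = 12 from the double-bond units + 2 from the Se atom = 14.
That gives a 4n+2 count (14, n = 3).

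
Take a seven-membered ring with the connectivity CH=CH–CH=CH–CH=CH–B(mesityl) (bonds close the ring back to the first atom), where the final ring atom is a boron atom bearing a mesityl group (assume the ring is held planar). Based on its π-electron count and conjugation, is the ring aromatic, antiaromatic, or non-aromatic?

The p orbitals form a continuous loop: every atom in a ring double bond is sp² and brings one electron to the p orbital; the boron has an empty p orbital. The ring is fully conjugated.
π-electron count: 3 × 2 = 6 from the double-bond units + 0 from the B(mesityl) atom = 6.
That gives a 4n+2 count (6, n = 1).

Aromatic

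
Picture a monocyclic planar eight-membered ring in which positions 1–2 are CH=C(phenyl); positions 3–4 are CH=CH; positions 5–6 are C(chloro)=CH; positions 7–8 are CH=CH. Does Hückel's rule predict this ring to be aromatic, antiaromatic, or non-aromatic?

Antiaromatic

The p orbitals form a continuous loop: every atom in a ring double bond is sp² and brings one electron to the p orbital. The ring is fully conjugated.
Counting π electrons: 4 × 2 = 8 from the 4 double-bond units.
8 is a 4n count (n = 2), so the planar conjugated ring is antiaromatic.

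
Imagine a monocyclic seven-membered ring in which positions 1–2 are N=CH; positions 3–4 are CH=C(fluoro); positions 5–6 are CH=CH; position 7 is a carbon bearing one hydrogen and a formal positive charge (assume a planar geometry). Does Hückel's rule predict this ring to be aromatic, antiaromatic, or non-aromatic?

All ring atoms are sp² and supply a p orbital to the ring (every atom in a ring double bond is sp² and brings one electron to the p orbital; the doubly-bonded nitrogens are pyridine-type — their lone pairs lie in the ring plane, leaving one electron in the p orbital; the carbocation has an empty p orbital); the conjugation is uninterrupted.
π-electron count: 3 × 2 = 6 from the double-bond units + 0 from the CH(+) atom = 6.
With 6 π electrons (n = 1), the Hückel 4n+2 condition holds.

Aromatic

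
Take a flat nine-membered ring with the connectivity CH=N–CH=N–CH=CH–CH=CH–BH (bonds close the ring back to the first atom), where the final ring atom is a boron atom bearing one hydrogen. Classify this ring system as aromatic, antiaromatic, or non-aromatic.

Antiaromatic

All ring atoms are sp² and supply a p orbital to the ring (each doubly-bonded ring atom is sp² with one p-orbital electron; each sp² =N– keeps its lone pair in-plane and puts one electron into the π system; the boron has an empty p orbital); the conjugation is uninterrupted.
π-electron count: 4 × 2 = 8 from the double-bond units + 0 from the BH atom = 8.
With 8 = 4·2 π electrons, Hückel's rule classifies the planar ring as antiaromatic.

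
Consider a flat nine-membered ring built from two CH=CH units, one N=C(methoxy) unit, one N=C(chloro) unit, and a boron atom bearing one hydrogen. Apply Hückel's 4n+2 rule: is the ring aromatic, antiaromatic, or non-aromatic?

Antiaromatic

Every ring atom contributes a p orbital perpendicular to the ring (the double-bond atoms are sp², each contributing one p electron; each sp² =N– keeps its lone pair in-plane and puts one electron into the π system; the boron has an empty p orbital), so the π system is cyclic and fully conjugated.
π-electron count: 4 × 2 = 8 from the double-bond units + 0 from the BH atom = 8.
A 4n π count (8, n = 2) in a planar conjugated ring means antiaromatic.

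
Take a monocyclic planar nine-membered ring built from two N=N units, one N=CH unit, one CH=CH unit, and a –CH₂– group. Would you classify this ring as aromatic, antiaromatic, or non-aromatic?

Non-aromatic

At the CH2 position, the tetrahedral CH₂ carbon is sp³ and has no p orbital in the ring π system; the ring's p-orbital overlap is broken there.
Broken conjugation rules out both aromaticity and antiaromaticity.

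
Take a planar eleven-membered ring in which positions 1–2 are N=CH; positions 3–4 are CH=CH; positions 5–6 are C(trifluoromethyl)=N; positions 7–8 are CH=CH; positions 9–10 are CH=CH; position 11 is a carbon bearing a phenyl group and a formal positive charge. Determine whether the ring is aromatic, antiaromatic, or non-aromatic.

Aromatic

All ring atoms are sp² and supply a p orbital to the ring (each doubly-bonded ring atom is sp² with one p-orbital electron; each sp² =N– keeps its lone pair in-plane and puts one electron into the π system; the carbocation has an empty p orbital); the conjugation is uninterrupted.
Tallying contributions gives 5 × 2 = 10 from the double-bond units + 0 from the C(phenyl)(+) atom = 10.
Since 10 = 4·2 + 2, the ring meets the 4n+2 criterion.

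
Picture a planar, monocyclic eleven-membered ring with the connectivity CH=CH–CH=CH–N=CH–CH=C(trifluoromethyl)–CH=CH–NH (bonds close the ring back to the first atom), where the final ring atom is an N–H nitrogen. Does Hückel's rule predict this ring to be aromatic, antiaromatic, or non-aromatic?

All ring atoms are sp² and supply a p orbital to the ring (each doubly-bonded ring atom is sp² with one p-orbital electron; each =N– nitrogen is pyridine-type (lone pair in the sp² plane, one electron in the p orbital); the pyrrole-type nitrogen donates its lone pair from the p orbital); the conjugation is uninterrupted.
π-electron count: 5 × 2 = 10 from the double-bond units + 2 from the NH atom = 12.
With 12 = 4·3 π electrons, Hückel's rule classifies the planar ring as antiaromatic.

Antiaromatic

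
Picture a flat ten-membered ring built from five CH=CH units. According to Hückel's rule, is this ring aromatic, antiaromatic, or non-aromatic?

Aromatic

All ring atoms are sp² and supply a p orbital to the ring (the double-bond atoms are sp², each contributing one p electron); the conjugation is uninterrupted.
Tallying contributions gives 5 × 2 = 10 from the 5 double-bond units.
With 10 π electrons (n = 2), the Hückel 4n+2 condition holds.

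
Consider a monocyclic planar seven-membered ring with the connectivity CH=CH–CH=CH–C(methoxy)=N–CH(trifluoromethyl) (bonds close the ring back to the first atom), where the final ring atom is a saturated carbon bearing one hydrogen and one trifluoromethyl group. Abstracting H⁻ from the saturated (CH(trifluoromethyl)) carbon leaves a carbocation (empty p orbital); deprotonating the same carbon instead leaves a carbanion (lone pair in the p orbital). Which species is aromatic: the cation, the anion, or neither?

Both ions have a continuous loop of p orbitals — each ring atom is sp².
Cation: 3 × 2 + 0 = 6 π electrons → 4(1)+2, aromatic.
Anion: 3 × 2 + 2 = 8 π electrons → 4(2), antiaromatic.

The cation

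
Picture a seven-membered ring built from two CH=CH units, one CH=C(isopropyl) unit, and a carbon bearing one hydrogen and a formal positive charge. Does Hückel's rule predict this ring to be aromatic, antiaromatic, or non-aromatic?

Aromatic

The p orbitals form a continuous loop: every atom in a ring double bond is sp² and brings one electron to the p orbital; the carbocation has an empty p orbital. The ring is fully conjugated.
Tallying contributions gives 3 × 2 = 6 from the double-bond units + 0 from the CH(+) atom = 6.
That gives a 4n+2 count (6, n = 1).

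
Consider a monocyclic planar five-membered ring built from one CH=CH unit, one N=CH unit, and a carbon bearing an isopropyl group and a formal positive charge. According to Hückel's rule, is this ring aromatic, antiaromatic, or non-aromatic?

Antiaromatic

All ring atoms are sp² and supply a p orbital to the ring (the double-bond atoms are sp², each contributing one p electron; each =N– nitrogen is pyridine-type (lone pair in the sp² plane, one electron in the p orbital); the carbocation has an empty p orbital); the conjugation is uninterrupted.
Counting π electrons: 2 × 2 = 4 from the double-bond units + 0 from the C(isopropyl)(+) atom = 4.
4 is a 4n count (n = 1), so the planar conjugated ring is antiaromatic.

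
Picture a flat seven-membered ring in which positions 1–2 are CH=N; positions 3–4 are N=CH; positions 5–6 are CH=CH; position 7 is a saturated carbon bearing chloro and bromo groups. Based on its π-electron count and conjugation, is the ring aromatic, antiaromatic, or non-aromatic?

Because that saturated carbon is sp³ and has no p orbital in the ring π system at the C(chloro)(bromo) position, the π system cannot extend all the way around the ring.
A ring that is not fully conjugated cannot be aromatic or antiaromatic regardless of its π-electron count.

Non-aromatic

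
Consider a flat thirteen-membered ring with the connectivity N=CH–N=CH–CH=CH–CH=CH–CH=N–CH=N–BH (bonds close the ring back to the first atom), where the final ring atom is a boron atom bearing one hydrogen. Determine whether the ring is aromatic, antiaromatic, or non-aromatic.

Antiaromatic

Every ring atom contributes a p orbital perpendicular to the ring (the double-bond atoms are sp², each contributing one p electron; each =N– nitrogen is pyridine-type (lone pair in the sp² plane, one electron in the p orbital); the boron has an empty p orbital), so the π system is cyclic and fully conjugated.
Adding the contributions, 6 × 2 = 12 from the double-bond units + 0 from the BH atom = 12.
12 is a 4n count (n = 3), so the planar conjugated ring is antiaromatic.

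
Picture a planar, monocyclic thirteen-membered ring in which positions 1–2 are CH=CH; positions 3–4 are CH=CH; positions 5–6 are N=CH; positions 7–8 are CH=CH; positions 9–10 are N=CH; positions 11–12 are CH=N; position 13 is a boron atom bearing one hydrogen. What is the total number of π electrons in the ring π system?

12

The p orbitals form a continuous loop: every atom in a ring double bond is sp² and brings one electron to the p orbital; each sp² =N– keeps its lone pair in-plane and puts one electron into the π system; the boron has an empty p orbital. The ring is fully conjugated.
Adding the contributions, 6 × 2 = 12 from the double-bond units + 0 from the BH atom = 12.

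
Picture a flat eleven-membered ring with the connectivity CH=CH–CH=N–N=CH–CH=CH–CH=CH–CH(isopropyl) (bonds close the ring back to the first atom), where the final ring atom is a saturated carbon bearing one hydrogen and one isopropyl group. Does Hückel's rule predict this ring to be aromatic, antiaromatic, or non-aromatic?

The CH(isopropyl) carbon is saturated: that saturated carbon is sp³ and has no p orbital in the ring π system. Conjugation is not continuous around the ring.
Without a continuous loop of overlapping p orbitals the Hückel electron count never comes into play.

Non-aromatic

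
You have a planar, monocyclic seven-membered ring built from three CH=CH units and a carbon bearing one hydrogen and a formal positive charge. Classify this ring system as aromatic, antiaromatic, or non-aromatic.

Aromatic

All ring atoms are sp² and supply a p orbital to the ring (each doubly-bonded ring atom is sp² with one p-orbital electron; the carbocation has an empty p orbital); the conjugation is uninterrupted.
Adding the contributions, 3 × 2 = 6 from the double-bond units + 0 from the CH(+) atom = 6.
Since 6 = 4·1 + 2, the ring meets the 4n+2 criterion.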